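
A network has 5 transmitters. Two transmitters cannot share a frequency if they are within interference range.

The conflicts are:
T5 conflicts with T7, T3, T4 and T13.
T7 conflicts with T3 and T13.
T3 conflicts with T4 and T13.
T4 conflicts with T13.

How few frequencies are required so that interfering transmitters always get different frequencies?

T5, T3, T4, T13 all conflict with each other, so at least 4 frequencies are needed.
4 frequencies suffice: frequency 1 → {T5}; frequency 2 → {T13}; frequency 3 → {T3}; frequency 4 → {T7, T4}. No two conflicting transmitters share a frequency.

4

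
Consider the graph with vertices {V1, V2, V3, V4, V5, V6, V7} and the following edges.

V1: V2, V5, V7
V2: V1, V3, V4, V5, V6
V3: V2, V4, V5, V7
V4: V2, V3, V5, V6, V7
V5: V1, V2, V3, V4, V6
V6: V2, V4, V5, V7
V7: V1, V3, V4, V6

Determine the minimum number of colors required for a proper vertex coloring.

V2, V3, V4, V5 form a clique, so at least 4 colors are needed.
One proper 4-coloring: V1=1, V2=3, V3=4, V4=1, V5=2, V6=4, V7=2. Each edge has distinct colors on its endpoints.

4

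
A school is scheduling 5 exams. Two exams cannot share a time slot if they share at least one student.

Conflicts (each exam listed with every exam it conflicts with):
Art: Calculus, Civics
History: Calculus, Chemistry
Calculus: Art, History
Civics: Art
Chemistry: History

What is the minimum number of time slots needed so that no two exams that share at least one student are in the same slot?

2

Art and Civics conflict, so at least 2 time slots are needed.
A valid assignment using 2 time slots: Art=1, History=1, Calculus=2, Civics=2, Chemistry=2. Every pair that conflicts lands in different time slots.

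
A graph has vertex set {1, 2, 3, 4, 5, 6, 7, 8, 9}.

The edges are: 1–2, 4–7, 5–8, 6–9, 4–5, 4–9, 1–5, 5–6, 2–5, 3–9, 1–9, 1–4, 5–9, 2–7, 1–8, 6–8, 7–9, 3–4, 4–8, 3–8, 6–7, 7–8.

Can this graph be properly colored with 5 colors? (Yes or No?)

Yes

The chromatic number is 4. 1, 4, 5, 9 form a clique, so at least 4 colors are needed.
One proper 4-coloring: 1=d, 2=a, 3=c, 4=b, 5=c, 6=b, 7=c, 8=a, 9=a.
Since 5 ≥ 4, a proper 5-coloring certainly exists.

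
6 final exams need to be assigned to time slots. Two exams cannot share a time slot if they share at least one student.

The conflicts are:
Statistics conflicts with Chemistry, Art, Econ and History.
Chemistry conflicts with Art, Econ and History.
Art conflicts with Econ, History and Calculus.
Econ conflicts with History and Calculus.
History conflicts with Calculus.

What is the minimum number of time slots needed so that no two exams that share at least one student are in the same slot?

Statistics, Chemistry, Art, Econ, History are mutually in conflict, so at least 5 time slots are needed.
5 time slots suffice: time slot 1 → {Econ}; time slot 2 → {History}; time slot 3 → {Art}; time slot 4 → {Statistics, Calculus}; time slot 5 → {Chemistry}. No two conflicting exams share a time slot.

5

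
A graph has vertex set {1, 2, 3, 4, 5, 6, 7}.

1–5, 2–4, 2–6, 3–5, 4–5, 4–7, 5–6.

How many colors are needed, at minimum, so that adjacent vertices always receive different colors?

2

1 and 5 are adjacent, so at least 2 colors are needed.
2 colors suffice: color a → {2, 5, 7}; color b → {1, 3, 4, 6}. No two adjacent vertices share a color.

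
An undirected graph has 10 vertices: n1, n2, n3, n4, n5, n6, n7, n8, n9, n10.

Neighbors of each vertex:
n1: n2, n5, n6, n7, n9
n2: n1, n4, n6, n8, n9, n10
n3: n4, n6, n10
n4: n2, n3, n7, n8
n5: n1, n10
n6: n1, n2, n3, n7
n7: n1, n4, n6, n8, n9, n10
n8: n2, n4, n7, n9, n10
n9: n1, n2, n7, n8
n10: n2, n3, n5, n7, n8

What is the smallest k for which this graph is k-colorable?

n7, n8, n10 form a triangle, so at least 3 colors are needed.
A valid assignment using 3 colors: n1=3, n2=1, n3=1, n4=2, n5=1, n6=2, n7=1, n8=3, n9=2, n10=2. Every edge joins two different colors.

3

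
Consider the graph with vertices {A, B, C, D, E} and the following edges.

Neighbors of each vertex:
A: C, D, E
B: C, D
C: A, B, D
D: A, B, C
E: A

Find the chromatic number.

B, C, D are pairwise adjacent, so at least 3 colors are needed.
3 colors suffice: A=3, B=3, C=2, D=1, E=1. No two adjacent vertices share a color.

3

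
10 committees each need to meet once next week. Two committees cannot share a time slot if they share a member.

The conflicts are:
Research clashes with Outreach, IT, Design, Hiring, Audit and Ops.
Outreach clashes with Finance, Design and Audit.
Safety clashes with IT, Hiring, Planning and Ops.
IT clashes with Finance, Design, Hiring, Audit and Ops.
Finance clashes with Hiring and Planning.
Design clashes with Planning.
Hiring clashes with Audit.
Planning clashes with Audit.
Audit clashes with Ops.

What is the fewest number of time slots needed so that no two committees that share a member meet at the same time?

4

Research, IT, Hiring, Audit are mutually in conflict, so at least 4 time slots are needed.
4 time slots suffice: time slot 1 → {Outreach, IT, Planning}; time slot 2 → {Safety, Finance, Design, Audit}; time slot 3 → {Research}; time slot 4 → {Hiring, Ops}. Every pair that conflicts lands in different time slots.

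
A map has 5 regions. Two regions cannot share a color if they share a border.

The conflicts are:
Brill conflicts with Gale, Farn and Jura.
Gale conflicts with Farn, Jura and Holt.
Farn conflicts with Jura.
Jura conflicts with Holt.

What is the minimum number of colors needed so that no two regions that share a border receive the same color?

4

Brill, Gale, Farn, Jura pairwise conflict, so at least 4 colors are needed.
One proper 4-coloring: Brill=4, Gale=1, Farn=3, Jura=2, Holt=3. Every pair that conflicts lands in different colors.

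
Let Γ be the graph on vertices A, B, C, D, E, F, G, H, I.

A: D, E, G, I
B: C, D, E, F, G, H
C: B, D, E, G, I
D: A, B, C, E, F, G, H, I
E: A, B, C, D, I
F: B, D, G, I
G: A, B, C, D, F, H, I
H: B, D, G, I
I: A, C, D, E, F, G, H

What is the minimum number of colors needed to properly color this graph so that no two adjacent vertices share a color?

D, G, H, I form a clique, so at least 4 colors are needed.
4 colors suffice: A=yellow, B=blue, C=yellow, D=red, E=green, F=yellow, G=green, H=yellow, I=blue. Every edge joins two different colors.

4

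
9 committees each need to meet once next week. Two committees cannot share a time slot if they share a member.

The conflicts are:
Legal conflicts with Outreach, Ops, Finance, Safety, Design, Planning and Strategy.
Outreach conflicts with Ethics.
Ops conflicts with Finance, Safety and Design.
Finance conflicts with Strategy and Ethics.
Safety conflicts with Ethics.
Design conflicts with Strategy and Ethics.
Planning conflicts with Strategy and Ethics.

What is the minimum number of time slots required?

3

Legal, Ops, Finance all conflict with each other, so at least 3 time slots are needed.
3 time slots suffice: time slot 1 → {Legal, Ethics}; time slot 2 → {Outreach, Finance, Safety, Design, Planning}; time slot 3 → {Ops, Strategy}. No two conflicting committees share a time slot.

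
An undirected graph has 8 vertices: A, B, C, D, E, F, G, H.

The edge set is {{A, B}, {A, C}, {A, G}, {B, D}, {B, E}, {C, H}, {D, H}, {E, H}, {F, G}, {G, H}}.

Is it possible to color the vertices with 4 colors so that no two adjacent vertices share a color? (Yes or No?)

The chromatic number is 3. The cycle D-H-C-A-B-D has odd length 5, so it cannot be 2-colored; at least 3 colors are needed.
A valid assignment using 3 colors: A=green, B=red, C=blue, D=blue, E=blue, F=red, G=blue, H=red.
Since 4 ≥ 3, a proper 4-coloring certainly exists.

Yes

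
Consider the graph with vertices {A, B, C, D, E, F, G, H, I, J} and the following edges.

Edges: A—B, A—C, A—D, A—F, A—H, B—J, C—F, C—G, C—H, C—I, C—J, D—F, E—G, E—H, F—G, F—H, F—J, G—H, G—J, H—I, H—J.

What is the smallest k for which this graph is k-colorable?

C, F, G, H, J are pairwise adjacent (a clique of size 5), so at least 5 colors are needed.
5 colors suffice: color 1 → {B, D, H}; color 2 → {E, F, I}; color 3 → {C}; color 4 → {A, G}; color 5 → {J}. Each edge has distinct colors on its endpoints.

5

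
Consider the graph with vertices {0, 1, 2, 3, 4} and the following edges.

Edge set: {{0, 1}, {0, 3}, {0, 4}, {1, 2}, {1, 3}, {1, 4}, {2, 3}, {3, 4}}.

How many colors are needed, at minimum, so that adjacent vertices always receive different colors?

0, 1, 3, 4 are pairwise adjacent (a clique of size 4), so at least 4 colors are needed.
4 colors suffice: color red → {1}; color blue → {3}; color green → {2, 4}; color yellow → {0}. Each edge has distinct colors on its endpoints.

4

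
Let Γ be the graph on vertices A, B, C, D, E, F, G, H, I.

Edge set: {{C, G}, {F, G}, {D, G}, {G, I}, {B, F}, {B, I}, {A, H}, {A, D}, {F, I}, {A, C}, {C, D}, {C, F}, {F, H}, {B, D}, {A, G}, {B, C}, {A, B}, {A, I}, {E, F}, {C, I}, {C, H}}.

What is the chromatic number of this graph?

4

A, B, C, D are mutually adjacent (a clique of size 4), so at least 4 colors are needed.
4 colors suffice: color red → {C, E}; color blue → {A, F}; color green → {B, G, H}; color yellow → {D, I}. Every edge joins two different colors.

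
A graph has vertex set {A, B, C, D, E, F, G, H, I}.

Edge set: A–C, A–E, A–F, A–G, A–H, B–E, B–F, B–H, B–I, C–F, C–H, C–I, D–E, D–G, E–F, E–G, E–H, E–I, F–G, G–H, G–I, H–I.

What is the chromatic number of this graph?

A, E, F, G are pairwise adjacent (a clique of size 4), so at least 4 colors are needed.
One proper 4-coloring: A=yellow, B=blue, C=red, D=green, E=red, F=green, G=blue, H=green, I=yellow. No two adjacent vertices share a color.

4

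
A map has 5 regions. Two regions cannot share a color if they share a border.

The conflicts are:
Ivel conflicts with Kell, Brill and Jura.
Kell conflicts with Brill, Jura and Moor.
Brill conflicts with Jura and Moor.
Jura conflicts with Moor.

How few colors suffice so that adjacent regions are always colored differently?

4

Ivel, Kell, Brill, Jura pairwise conflict, so at least 4 colors are needed.
One proper 4-coloring: Ivel=4, Kell=1, Brill=3, Jura=2, Moor=4. Each listed conflict is separated.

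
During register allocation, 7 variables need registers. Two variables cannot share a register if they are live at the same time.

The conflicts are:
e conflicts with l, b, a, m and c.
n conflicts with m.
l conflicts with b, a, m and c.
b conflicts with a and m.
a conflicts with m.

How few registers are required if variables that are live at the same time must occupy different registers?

e, l, b, a, m pairwise conflict, so at least 5 registers are needed.
5 registers suffice: e=1, n=1, l=2, b=4, a=5, m=3, c=3. Every pair that conflicts lands in different registers.

5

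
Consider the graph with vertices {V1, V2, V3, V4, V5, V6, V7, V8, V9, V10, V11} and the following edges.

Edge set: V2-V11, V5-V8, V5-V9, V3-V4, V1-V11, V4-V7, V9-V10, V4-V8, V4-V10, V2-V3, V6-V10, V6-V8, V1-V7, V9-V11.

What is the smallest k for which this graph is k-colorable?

The cycle V10-V9-V5-V8-V4-V10 has odd length 5, so it cannot be 2-colored; at least 3 colors are needed.
3 colors suffice: color 1 → {V4, V5, V6, V11}; color 2 → {V3, V7, V8, V10}; color 3 → {V1, V2, V9}. Every edge joins two different colors.

3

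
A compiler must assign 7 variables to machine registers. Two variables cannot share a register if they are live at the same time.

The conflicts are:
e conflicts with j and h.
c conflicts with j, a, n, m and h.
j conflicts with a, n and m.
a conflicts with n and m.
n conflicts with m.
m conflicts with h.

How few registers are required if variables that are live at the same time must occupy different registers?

5

c, j, a, n, m are mutually in conflict, so at least 5 registers are needed.
Using 5 registers: e=1, c=1, j=2, a=4, n=5, m=3, h=2. No two conflicting variables share a register.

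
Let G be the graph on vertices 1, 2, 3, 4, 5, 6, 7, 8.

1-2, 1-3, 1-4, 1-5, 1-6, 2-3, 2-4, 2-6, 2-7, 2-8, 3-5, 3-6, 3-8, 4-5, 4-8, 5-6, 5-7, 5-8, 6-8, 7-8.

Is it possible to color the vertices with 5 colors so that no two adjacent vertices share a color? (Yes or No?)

Yes

The chromatic number is 4. 3, 5, 6, 8 form a clique, so at least 4 colors are needed.
One proper 4-coloring: 1=red, 2=blue, 3=green, 4=green, 5=blue, 6=yellow, 7=green, 8=red.
Since 5 ≥ 4, a proper 5-coloring certainly exists.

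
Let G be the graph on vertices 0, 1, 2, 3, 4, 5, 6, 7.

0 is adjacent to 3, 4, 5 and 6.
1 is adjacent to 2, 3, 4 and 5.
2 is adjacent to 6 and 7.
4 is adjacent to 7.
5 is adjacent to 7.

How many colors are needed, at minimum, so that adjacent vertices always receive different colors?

The cycle 6-0-4-1-2-6 has odd length 5, so it cannot be 2-colored; at least 3 colors are needed.
3 colors suffice: color red → {0, 1, 7}; color blue → {2, 3, 4, 5}; color green → {6}. Every edge joins two different colors.

3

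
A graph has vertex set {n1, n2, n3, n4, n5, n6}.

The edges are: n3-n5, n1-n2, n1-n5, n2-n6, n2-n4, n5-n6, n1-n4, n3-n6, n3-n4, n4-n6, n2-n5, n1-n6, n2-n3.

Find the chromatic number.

n1, n2, n4, n6 form a clique, so at least 4 colors are needed.
One proper 4-coloring: n1=Y, n2=R, n3=Y, n4=G, n5=G, n6=B. Each edge has distinct colors on its endpoints.

4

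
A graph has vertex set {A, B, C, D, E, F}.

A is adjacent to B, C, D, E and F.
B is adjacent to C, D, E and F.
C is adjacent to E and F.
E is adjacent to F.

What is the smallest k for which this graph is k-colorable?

A, B, C, E, F form a clique, so at least 5 colors are needed.
5 colors suffice: color 1 → {B}; color 2 → {A}; color 3 → {D, E}; color 4 → {C}; color 5 → {F}. Each edge has distinct colors on its endpoints.

5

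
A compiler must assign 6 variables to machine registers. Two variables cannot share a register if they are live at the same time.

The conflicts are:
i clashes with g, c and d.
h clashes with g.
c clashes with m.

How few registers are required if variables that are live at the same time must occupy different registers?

2

i and d conflict, so at least 2 registers are needed.
2 registers suffice: i=1, h=1, g=2, c=2, d=2, m=1. Each listed conflict is separated.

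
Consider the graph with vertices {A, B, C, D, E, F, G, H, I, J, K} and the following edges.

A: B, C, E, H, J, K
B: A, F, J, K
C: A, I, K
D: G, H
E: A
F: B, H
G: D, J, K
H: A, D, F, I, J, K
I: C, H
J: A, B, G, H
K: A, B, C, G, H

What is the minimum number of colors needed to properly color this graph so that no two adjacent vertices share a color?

A, H, J are mutually adjacent, so at least 3 colors are needed.
3 colors suffice: color red → {A, F, G, I}; color blue → {B, C, E, H}; color green → {D, J, K}. Each edge has distinct colors on its endpoints.

3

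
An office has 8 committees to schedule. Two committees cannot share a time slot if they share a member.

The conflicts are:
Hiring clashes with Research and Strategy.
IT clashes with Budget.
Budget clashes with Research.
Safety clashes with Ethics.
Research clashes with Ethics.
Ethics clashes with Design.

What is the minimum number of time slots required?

2

Hiring and Research conflict, so at least 2 time slots are needed.
A valid assignment using 2 time slots: Hiring=2, IT=1, Budget=2, Safety=1, Research=1, Strategy=1, Ethics=2, Design=1. No two conflicting committees share a time slot.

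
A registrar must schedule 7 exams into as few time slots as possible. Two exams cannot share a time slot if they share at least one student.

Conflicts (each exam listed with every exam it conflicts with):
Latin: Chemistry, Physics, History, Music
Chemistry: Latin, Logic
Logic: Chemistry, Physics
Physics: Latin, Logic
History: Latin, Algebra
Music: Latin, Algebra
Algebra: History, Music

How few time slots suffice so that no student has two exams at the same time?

2

Logic and Physics conflict, so at least 2 time slots are needed.
2 time slots suffice: time slot 1 → {Latin, Logic, Algebra}; time slot 2 → {Chemistry, Physics, History, Music}. Every pair that conflicts lands in different time slots.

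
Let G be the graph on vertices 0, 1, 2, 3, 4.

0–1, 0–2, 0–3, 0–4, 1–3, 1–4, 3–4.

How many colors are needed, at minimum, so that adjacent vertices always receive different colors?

0, 1, 3, 4 form a clique, so at least 4 colors are needed.
4 colors suffice: color red → {0}; color blue → {2, 3}; color green → {1}; color yellow → {4}. No two adjacent vertices share a color.

4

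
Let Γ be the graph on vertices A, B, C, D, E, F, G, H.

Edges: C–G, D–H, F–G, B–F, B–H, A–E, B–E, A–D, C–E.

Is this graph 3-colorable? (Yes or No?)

The chromatic number is 3. The cycle F-B-E-C-G-F has odd length 5, so it cannot be 2-colored; at least 3 colors are needed.
3 colors suffice: color red → {D, E, F}; color blue → {A, B, C}; color green → {G, H}.
That is already a proper 3-coloring.

Yes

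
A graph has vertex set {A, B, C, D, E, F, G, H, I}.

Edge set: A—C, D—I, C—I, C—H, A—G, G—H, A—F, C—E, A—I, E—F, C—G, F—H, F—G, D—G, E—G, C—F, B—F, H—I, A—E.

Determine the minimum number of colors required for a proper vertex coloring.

5

A, C, E, F, G are pairwise adjacent (a clique of size 5), so at least 5 colors are needed.
5 colors suffice: color 1 → {B, C, D}; color 2 → {G, I}; color 3 → {F}; color 4 → {A, H}; color 5 → {E}. Each edge has distinct colors on its endpoints.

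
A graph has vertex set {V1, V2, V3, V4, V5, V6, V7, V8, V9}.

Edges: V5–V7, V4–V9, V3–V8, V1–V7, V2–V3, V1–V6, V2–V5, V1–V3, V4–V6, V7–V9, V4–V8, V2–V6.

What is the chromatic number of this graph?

The cycle V3-V2-V6-V4-V8-V3 has odd length 5, so it cannot be 2-colored; at least 3 colors are needed.
3 colors suffice: color 1 → {V3, V6, V7}; color 2 → {V1, V2, V4}; color 3 → {V5, V8, V9}. No two adjacent vertices share a color.

3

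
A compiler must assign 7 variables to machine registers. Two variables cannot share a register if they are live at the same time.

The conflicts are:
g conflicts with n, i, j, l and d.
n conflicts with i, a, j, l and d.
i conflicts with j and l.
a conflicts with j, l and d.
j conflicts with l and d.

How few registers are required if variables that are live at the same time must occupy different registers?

g, n, i, j, l all conflict with each other, so at least 5 registers are needed.
5 registers suffice: register 1 → {j}; register 2 → {n}; register 3 → {g, a}; register 4 → {l, d}; register 5 → {i}. Every pair that conflicts lands in different registers.

5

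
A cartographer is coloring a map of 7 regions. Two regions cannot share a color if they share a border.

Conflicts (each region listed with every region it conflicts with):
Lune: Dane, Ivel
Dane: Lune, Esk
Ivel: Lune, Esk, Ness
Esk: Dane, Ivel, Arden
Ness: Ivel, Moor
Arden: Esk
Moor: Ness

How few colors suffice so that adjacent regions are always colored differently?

Lune and Ivel conflict, so at least 2 colors are needed.
2 colors suffice: color 1 → {Lune, Esk, Ness}; color 2 → {Dane, Ivel, Arden, Moor}. Every pair that conflicts lands in different colors.

2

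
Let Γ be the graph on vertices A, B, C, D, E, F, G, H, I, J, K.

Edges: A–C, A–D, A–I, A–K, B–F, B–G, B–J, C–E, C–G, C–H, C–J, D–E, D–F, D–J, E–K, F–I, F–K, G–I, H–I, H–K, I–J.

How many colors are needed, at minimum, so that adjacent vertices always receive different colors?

A and D are adjacent, so at least 2 colors are needed.
2 colors suffice: color 1 → {B, C, D, I, K}; color 2 → {A, E, F, G, H, J}. No two adjacent vertices share a color.

2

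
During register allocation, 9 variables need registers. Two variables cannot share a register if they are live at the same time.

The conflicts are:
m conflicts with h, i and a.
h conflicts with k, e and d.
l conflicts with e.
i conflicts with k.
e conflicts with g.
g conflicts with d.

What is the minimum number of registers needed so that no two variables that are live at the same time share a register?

2

m and i conflict, so at least 2 registers are needed.
2 registers suffice: register 1 → {h, l, i, g, a}; register 2 → {m, k, e, d}. No two conflicting variables share a register.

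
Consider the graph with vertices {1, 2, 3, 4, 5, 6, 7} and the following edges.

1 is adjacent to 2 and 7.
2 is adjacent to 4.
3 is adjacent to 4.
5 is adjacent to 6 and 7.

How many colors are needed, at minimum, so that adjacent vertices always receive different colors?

2

1 and 2 are adjacent, so at least 2 colors are needed.
2 colors suffice: color red → {2, 3, 6, 7}; color blue → {1, 4, 5}. Every edge joins two different colors.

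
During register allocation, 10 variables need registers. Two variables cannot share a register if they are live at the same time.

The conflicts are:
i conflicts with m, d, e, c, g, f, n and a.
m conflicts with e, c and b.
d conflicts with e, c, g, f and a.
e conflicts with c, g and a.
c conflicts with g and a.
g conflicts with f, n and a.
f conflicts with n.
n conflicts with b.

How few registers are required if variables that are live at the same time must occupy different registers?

i, d, e, c, g, a are mutually in conflict, so at least 6 registers are needed.
6 registers suffice: i=1, m=2, d=4, e=3, c=5, g=2, f=5, n=3, a=6, b=1. No two conflicting variables share a register.

6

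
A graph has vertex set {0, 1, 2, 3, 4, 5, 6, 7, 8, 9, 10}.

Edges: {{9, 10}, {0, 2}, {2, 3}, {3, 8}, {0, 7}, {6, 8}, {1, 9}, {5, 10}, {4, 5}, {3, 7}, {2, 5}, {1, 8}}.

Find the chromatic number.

The cycle 1-8-3-2-5-10-9-1 has odd length 7, so it cannot be 2-colored; at least 3 colors are needed.
A valid assignment using 3 colors: 0=blue, 1=blue, 2=red, 3=blue, 4=red, 5=blue, 6=blue, 7=red, 8=red, 9=red, 10=green. No two adjacent vertices share a color.

3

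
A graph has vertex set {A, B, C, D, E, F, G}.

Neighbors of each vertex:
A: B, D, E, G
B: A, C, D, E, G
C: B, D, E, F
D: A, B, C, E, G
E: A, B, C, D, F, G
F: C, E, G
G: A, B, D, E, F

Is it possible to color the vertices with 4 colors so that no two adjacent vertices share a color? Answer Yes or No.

No

A, B, D, E, G are pairwise adjacent (a clique of size 5), so at least 5 colors are needed.
So 4 colors are not enough.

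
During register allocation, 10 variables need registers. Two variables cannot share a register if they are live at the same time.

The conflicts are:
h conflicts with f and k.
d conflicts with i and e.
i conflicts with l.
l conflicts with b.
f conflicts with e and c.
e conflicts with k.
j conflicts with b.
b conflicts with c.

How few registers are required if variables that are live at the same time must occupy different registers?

3

The cycle c-f-e-d-i-l-b-c has odd length 7, so it cannot be 2-colored; at least 3 registers are needed.
Using 3 registers: h=1, d=2, i=1, l=2, f=2, e=1, k=2, j=2, b=1, c=3. No two conflicting variables share a register.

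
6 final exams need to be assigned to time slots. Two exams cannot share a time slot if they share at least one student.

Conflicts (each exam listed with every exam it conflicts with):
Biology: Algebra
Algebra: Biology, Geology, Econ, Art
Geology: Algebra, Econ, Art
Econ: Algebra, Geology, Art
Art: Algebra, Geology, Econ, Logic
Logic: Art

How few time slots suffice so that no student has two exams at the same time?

Algebra, Geology, Econ, Art all conflict with each other, so at least 4 time slots are needed.
A valid assignment using 4 time slots: Biology=1, Algebra=2, Geology=3, Econ=4, Art=1, Logic=2. Each listed conflict is separated.

4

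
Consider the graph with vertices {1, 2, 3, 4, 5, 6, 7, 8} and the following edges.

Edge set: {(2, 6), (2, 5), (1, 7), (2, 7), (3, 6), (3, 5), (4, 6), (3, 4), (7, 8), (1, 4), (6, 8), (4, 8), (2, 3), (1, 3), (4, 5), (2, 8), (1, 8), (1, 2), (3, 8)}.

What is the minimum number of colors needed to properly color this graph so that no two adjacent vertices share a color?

4

1, 2, 3, 8 are pairwise adjacent (a clique of size 4), so at least 4 colors are needed.
4 colors suffice: color a → {2, 4}; color b → {3, 7}; color c → {5, 8}; color d → {1, 6}. Every edge joins two different colors.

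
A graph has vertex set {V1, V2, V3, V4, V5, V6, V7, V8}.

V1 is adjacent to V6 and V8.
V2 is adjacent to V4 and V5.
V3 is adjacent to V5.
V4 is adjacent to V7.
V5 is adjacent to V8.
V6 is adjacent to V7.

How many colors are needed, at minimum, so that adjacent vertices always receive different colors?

3

The cycle V1-V6-V7-V4-V2-V5-V8-V1 has odd length 7, so it cannot be 2-colored; at least 3 colors are needed.
3 colors suffice: color 1 → {V4, V5, V6}; color 2 → {V1, V2, V3, V7}; color 3 → {V8}. No two adjacent vertices share a color.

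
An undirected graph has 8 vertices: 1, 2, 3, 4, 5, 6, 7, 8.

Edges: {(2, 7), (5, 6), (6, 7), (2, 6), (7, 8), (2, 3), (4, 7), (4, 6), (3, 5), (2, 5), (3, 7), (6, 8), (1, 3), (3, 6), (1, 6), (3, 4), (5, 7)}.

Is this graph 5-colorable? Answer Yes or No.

Yes

The chromatic number is 5. 2, 3, 5, 6, 7 form a clique, so at least 5 colors are needed.
5 colors suffice: color a → {6}; color b → {1, 7}; color c → {3, 8}; color d → {4, 5}; color e → {2}.
That is already a proper 5-coloring.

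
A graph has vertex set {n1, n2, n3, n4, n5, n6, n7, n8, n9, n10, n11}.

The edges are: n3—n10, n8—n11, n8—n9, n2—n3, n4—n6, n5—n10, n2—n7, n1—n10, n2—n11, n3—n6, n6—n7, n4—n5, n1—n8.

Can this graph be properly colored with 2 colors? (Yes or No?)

The cycle n10-n3-n6-n4-n5-n10 has odd length 5, so it cannot be 2-colored; at least 3 colors are needed.
So 2 colors are not enough.

No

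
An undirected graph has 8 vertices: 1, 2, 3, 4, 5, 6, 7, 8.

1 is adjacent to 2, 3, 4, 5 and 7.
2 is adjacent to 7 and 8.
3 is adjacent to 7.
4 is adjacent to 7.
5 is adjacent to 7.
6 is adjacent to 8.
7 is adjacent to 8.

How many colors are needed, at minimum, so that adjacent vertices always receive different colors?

2, 7, 8 are mutually adjacent, so at least 3 colors are needed.
A valid assignment using 3 colors: 1=blue, 2=green, 3=green, 4=green, 5=green, 6=red, 7=red, 8=blue. No two adjacent vertices share a color.

3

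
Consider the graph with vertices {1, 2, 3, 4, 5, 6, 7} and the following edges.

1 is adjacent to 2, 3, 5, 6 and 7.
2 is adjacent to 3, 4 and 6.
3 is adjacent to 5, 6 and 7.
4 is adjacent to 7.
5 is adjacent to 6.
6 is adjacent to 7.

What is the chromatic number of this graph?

4

1, 2, 3, 6 are mutually adjacent (a clique of size 4), so at least 4 colors are needed.
4 colors suffice: 1=c, 2=d, 3=a, 4=a, 5=d, 6=b, 7=d. No two adjacent vertices share a color.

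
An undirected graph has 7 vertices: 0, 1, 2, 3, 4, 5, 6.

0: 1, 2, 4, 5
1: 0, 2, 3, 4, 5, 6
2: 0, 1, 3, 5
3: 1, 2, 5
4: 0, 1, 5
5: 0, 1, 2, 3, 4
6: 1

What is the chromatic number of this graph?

4

0, 1, 4, 5 are pairwise adjacent (a clique of size 4), so at least 4 colors are needed.
4 colors suffice: color a → {1}; color b → {5, 6}; color c → {0, 3}; color d → {2, 4}. Every edge joins two different colors.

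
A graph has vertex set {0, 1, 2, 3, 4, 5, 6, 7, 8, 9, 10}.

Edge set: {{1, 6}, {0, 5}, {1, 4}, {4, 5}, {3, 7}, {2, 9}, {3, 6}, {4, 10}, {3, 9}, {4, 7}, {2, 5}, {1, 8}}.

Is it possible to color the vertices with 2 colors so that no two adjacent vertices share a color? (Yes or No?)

The cycle 7-4-1-6-3-7 has odd length 5, so it cannot be 2-colored; at least 3 colors are needed.
So 2 colors are not enough.

No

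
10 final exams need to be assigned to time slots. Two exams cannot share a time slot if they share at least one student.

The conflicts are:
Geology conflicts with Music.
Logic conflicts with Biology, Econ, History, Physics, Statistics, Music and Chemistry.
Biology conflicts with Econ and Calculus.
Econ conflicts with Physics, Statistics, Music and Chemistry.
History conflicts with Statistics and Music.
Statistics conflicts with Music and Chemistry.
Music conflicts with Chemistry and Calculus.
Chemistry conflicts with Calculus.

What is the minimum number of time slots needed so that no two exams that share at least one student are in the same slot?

5

Logic, Econ, Statistics, Music, Chemistry all conflict with each other, so at least 5 time slots are needed.
A valid assignment using 5 time slots: Geology=2, Logic=2, Biology=1, Econ=3, History=3, Physics=1, Statistics=4, Music=1, Chemistry=5, Calculus=2. Each listed conflict is separated.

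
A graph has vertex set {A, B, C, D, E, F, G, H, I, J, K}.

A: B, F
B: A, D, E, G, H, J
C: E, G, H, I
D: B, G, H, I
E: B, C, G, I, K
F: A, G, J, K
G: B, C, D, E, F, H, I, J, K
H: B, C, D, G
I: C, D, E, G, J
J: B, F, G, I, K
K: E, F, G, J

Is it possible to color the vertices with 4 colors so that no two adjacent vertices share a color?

Yes

The chromatic number is 4. F, G, J, K form a clique, so at least 4 colors are needed.
4 colors suffice: color red → {A, G}; color blue → {B, F, I}; color green → {E, H, J}; color yellow → {C, D, K}.
That is already a proper 4-coloring.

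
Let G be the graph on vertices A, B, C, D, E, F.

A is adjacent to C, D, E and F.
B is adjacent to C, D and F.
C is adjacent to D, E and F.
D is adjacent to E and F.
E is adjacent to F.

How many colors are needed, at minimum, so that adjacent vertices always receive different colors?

5

A, C, D, E, F are pairwise adjacent (a clique of size 5), so at least 5 colors are needed.
5 colors suffice: color 1 → {F}; color 2 → {C}; color 3 → {D}; color 4 → {B, E}; color 5 → {A}. Each edge has distinct colors on its endpoints.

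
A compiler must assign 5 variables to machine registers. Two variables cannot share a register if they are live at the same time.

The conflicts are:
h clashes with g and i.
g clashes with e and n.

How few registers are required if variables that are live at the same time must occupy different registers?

h and i conflict, so at least 2 registers are needed.
2 registers suffice: register 1 → {g, i}; register 2 → {h, e, n}. Every pair that conflicts lands in different registers.

2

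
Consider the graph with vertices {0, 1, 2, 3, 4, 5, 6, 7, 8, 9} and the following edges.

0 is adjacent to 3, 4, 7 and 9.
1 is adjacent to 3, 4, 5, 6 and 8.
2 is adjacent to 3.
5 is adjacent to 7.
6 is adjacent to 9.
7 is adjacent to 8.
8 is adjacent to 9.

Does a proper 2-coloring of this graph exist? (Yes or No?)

The cycle 5-1-3-0-7-5 has odd length 5, so it cannot be 2-colored; at least 3 colors are needed.
So 2 colors are not enough.

No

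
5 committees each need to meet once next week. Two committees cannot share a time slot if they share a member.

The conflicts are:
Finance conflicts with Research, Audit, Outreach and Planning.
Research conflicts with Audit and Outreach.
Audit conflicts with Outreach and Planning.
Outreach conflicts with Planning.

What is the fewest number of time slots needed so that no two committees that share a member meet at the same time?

Finance, Audit, Outreach, Planning are mutually in conflict, so at least 4 time slots are needed.
4 time slots suffice: time slot 1 → {Finance}; time slot 2 → {Outreach}; time slot 3 → {Audit}; time slot 4 → {Research, Planning}. No two conflicting committees share a time slot.

4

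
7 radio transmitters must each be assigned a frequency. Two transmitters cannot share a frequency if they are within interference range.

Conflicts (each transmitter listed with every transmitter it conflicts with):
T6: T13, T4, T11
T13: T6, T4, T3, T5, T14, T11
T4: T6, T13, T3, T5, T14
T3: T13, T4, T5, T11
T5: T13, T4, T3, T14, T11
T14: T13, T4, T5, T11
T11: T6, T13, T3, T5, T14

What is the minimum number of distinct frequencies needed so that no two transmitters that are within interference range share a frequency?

T13, T4, T5, T14 all conflict with each other, so at least 4 frequencies are needed.
Using 4 frequencies: T6=3, T13=1, T4=2, T3=4, T5=3, T14=4, T11=2. Each listed conflict is separated.

4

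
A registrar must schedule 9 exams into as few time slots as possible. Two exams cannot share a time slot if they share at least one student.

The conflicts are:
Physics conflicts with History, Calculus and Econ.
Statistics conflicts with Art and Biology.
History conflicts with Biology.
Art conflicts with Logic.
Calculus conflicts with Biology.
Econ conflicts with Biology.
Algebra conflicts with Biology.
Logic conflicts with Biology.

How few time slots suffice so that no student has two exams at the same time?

2

History and Biology conflict, so at least 2 time slots are needed.
2 time slots suffice: time slot 1 → {Physics, Art, Biology}; time slot 2 → {Statistics, History, Calculus, Econ, Algebra, Logic}. Each listed conflict is separated.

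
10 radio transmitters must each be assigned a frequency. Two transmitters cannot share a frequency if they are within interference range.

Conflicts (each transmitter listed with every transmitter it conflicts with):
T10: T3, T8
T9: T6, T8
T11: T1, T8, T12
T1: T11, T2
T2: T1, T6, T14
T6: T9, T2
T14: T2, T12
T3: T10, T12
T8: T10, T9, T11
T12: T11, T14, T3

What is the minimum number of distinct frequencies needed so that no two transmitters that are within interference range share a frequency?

The cycle T8-T10-T3-T12-T11-T8 has odd length 5, so it cannot be 2-colored; at least 3 frequencies are needed.
3 frequencies suffice: frequency 1 → {T2, T8, T12}; frequency 2 → {T9, T11, T14, T3}; frequency 3 → {T10, T1, T6}. Each listed conflict is separated.

3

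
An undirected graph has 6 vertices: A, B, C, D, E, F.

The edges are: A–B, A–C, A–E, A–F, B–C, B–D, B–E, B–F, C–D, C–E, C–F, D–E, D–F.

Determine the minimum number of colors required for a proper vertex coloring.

4

B, C, D, E are mutually adjacent (a clique of size 4), so at least 4 colors are needed.
One proper 4-coloring: A=green, B=red, C=blue, D=green, E=yellow, F=yellow. Each edge has distinct colors on its endpoints.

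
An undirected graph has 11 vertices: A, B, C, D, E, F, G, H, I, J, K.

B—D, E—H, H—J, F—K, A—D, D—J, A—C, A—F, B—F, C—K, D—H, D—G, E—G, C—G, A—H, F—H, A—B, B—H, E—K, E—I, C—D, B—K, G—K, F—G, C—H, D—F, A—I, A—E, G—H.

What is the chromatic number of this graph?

5

A, B, D, F, H are mutually adjacent (a clique of size 5), so at least 5 colors are needed.
One proper 5-coloring: A=2, B=5, C=4, D=3, E=3, F=4, G=2, H=1, I=1, J=2, K=1. No two adjacent vertices share a color.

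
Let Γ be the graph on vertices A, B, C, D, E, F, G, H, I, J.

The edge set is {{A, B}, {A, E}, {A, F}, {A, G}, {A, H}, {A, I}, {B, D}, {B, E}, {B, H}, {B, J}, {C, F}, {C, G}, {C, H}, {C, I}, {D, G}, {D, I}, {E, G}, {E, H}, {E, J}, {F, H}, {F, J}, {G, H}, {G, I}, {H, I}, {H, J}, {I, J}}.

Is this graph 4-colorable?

Yes

The chromatic number is 4. B, E, H, J are pairwise adjacent (a clique of size 4), so at least 4 colors are needed.
One proper 4-coloring: A=yellow, B=green, C=yellow, D=red, E=blue, F=blue, G=green, H=red, I=blue, J=yellow.
That is already a proper 4-coloring.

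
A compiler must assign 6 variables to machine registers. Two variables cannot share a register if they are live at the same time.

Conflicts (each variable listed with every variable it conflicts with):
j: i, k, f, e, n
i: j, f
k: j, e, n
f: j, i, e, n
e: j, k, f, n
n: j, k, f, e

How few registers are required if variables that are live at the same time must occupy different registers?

4

j, f, e, n pairwise conflict, so at least 4 registers are needed.
4 registers suffice: j=1, i=2, k=3, f=3, e=2, n=4. Each listed conflict is separated.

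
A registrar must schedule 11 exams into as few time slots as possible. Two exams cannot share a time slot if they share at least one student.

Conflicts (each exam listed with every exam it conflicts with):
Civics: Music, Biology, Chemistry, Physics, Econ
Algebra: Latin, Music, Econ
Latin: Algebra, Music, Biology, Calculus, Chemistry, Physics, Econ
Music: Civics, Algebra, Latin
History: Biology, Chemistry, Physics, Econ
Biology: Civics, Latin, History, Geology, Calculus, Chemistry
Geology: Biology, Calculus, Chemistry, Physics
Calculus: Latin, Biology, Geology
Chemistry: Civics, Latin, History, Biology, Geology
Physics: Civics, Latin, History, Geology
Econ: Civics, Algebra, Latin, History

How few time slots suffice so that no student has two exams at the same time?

Civics, Biology, Chemistry pairwise conflict, so at least 3 time slots are needed.
A valid assignment using 3 time slots: Civics=1, Algebra=3, Latin=1, Music=2, History=1, Biology=2, Geology=1, Calculus=3, Chemistry=3, Physics=2, Econ=2. Each listed conflict is separated.

3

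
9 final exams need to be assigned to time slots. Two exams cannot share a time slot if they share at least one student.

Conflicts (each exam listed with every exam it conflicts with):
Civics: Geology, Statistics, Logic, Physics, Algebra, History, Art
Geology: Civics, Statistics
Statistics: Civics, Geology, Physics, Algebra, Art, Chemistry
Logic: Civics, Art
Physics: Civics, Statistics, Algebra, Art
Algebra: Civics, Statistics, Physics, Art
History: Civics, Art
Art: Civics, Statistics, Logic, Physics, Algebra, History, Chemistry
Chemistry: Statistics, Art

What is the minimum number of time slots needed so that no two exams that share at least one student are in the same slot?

5

Civics, Statistics, Physics, Algebra, Art are mutually in conflict, so at least 5 time slots are needed.
Using 5 time slots: Civics=2, Geology=1, Statistics=3, Logic=3, Physics=5, Algebra=4, History=3, Art=1, Chemistry=2. No two conflicting exams share a time slot.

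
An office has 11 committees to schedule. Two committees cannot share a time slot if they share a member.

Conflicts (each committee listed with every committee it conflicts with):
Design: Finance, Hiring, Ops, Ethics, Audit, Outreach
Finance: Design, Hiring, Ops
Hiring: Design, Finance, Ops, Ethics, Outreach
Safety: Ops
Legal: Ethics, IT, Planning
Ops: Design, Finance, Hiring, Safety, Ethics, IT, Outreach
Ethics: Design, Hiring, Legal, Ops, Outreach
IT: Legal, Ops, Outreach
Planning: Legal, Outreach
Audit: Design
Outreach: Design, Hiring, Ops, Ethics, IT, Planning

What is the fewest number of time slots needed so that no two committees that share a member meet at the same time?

5

Design, Hiring, Ops, Ethics, Outreach are mutually in conflict, so at least 5 time slots are needed.
A valid assignment using 5 time slots: Design=3, Finance=2, Hiring=5, Safety=2, Legal=1, Ops=1, Ethics=4, IT=3, Planning=3, Audit=1, Outreach=2. Each listed conflict is separated.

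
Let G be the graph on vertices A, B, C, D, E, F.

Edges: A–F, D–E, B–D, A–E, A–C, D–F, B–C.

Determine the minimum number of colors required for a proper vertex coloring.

3

The cycle D-E-A-C-B-D has odd length 5, so it cannot be 2-colored; at least 3 colors are needed.
One proper 3-coloring: A=red, B=green, C=blue, D=red, E=blue, F=blue. Every edge joins two different colors.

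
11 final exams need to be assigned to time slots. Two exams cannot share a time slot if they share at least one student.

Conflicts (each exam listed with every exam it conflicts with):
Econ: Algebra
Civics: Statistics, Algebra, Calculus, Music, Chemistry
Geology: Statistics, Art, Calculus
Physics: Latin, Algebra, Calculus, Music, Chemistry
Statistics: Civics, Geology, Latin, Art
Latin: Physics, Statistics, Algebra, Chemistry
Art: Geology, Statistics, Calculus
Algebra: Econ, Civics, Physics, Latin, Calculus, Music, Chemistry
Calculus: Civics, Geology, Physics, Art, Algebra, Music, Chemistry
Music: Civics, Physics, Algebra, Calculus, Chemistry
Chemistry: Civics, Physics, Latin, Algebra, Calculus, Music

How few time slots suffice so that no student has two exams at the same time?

5

Civics, Algebra, Calculus, Music, Chemistry pairwise conflict, so at least 5 time slots are needed.
5 time slots suffice: Econ=2, Civics=4, Geology=3, Physics=4, Statistics=1, Latin=2, Art=4, Algebra=1, Calculus=2, Music=5, Chemistry=3. Each listed conflict is separated.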